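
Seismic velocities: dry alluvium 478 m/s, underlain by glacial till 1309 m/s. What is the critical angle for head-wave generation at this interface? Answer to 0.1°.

21.4°

Critical incidence: sin θ_c = V₁/V₂ = 478/1309 = 0.3652.
θ_c = arcsin 0.3652 = 21.42°.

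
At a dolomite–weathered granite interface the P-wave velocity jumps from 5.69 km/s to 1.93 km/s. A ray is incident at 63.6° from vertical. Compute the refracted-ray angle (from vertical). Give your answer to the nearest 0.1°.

sin θ₁/V₁ = sin θ₂/V₂ ⇒ sin θ₂ = 1.93·sin 63.6°/5.69 = 1.93·0.8957/5.69 = 0.3038.
θ₂ = sin⁻¹(0.3038) = 17.69° (from vertical).

17.7°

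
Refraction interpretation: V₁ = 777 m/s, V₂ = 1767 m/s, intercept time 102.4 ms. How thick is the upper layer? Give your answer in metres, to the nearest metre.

h = tᵢ·V₁·V₂ / (2·√(V₂²−V₁²)).
√(V₂²−V₁²) = √(1767² − 777²) = 1587.0 m/s.
h = 0.1024 s × 777 × 1767 / (2 × 1587.0) = 44.29 m.

44 m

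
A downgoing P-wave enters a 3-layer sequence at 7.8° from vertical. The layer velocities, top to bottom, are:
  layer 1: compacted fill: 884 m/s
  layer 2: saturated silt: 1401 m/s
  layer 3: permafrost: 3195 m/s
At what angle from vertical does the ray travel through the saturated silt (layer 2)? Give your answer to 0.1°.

12.4°

Ray parameter p = sin 7.8° / 884 = 1.5352e-04 s/m.
sin θ_2 = p·V_2 = 1.5352e-04 × 1401 = 0.2151.
θ_2 = arcsin 0.2151 = 12.42°.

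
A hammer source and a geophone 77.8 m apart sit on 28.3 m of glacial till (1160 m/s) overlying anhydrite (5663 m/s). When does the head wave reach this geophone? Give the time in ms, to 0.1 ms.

θ_c = arcsin(V₁/V₂) = arcsin(1160/5663) = 11.82°, cos θ_c = 0.9788.
Intercept time tᵢ = 2h cos θ_c / V₁ = 2·28.3·0.9788/1160 = 0.04776 s.
t = x/V₂ + tᵢ = 77.8/5663 + 0.04776 = 0.06150 s.

61.5 ms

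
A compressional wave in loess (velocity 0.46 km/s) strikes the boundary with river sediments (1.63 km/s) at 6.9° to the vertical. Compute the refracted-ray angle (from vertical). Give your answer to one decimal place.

sin θ₁/V₁ = sin θ₂/V₂ ⇒ sin θ₂ = 1.63·sin 6.9°/0.46 = 1.63·0.1201/0.46 = 0.4257.
θ₂ = sin⁻¹(0.4257) = 25.20° (from vertical).

25.2°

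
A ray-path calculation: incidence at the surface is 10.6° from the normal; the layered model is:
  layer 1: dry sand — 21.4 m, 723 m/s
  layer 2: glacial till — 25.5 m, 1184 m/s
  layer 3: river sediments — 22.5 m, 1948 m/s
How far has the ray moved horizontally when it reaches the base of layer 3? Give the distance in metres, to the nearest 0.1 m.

Apply Snell's law at each interface; in layer i the horizontal offset is hᵢ·tan θᵢ.
Layer 1: θ = 10.60°; offset = 21.4·tan 10.60° = 4.005 m.
Layer 2: sin θ = 1184·sin 10.6°/723 = 0.3012, θ = 17.53°; offset = 25.5·tan 17.53° = 8.056 m.
Layer 3: sin θ = 1948·sin 10.6°/723 = 0.4956, θ = 29.71°; offset = 22.5·tan 29.71° = 12.840 m.
Total horizontal offset = 24.900 m.

24.9 m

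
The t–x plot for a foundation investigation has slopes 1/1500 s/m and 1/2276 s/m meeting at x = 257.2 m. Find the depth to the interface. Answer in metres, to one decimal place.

h = (x_cross/2)·√((V₂−V₁)/(V₂+V₁)).
(V₂−V₁)/(V₂+V₁) = (2276−1500)/(2276+1500) = 0.2055; √ = 0.4533.
h = (257.2/2)·0.4533 = 58.30 m.

58.3 m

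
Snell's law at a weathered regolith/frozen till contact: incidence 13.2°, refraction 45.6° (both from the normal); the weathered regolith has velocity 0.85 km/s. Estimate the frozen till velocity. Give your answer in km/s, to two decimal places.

2.66 km/s

sin 13.2° = 0.2284; sin 45.6° = 0.7145.
V₂ = V₁·(sin θ₂/sin θ₁) = 0.85·(0.7145/0.2284) = 2.66 km/s.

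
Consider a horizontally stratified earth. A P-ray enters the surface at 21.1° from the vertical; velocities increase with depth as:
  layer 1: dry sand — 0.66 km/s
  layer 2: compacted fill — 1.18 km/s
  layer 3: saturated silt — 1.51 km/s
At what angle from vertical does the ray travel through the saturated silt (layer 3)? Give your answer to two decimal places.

Ray parameter p = sin 21.1° / 0.66 = 5.4545e-01 s/km.
sin θ_3 = p·V_3 = 5.4545e-01 × 1.51 = 0.8236.
θ_3 = arcsin 0.8236 = 55.45°.

55.45°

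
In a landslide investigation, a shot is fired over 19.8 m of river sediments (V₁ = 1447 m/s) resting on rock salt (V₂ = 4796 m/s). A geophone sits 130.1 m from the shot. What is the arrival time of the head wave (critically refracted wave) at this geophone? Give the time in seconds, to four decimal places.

0.0532 s

t = x/V₂ + 2h·√(V₂²−V₁²)/(V₁V₂).
√(V₂²−V₁²) = √(4796²−1447²) = 4572.5 m/s; delay term = 2·19.8·4572.5/(1447·4796) = 0.02609 s.
t = 130.1/4796 + 0.02609 = 0.05322 s.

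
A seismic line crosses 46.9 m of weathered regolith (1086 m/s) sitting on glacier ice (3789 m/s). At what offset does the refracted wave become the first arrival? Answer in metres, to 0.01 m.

x_cross = 2h·√((V₂+V₁)/(V₂−V₁)).
(V₂+V₁)/(V₂−V₁) = (3789+1086)/(3789−1086) = 1.8036; √ = 1.3430.
x_cross = 2·46.9·1.3430 = 125.97 m.

125.97 m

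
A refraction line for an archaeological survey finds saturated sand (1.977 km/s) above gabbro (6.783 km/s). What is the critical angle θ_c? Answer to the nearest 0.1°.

Critical incidence: sin θ_c = V₁/V₂ = 1.977/6.783 = 0.2915.
θ_c = arcsin 0.2915 = 16.95°.

16.9°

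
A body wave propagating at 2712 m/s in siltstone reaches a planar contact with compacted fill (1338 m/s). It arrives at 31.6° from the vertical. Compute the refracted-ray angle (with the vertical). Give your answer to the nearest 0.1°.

Snell's law: sin θ₂ = (V₂/V₁)·sin θ₁ = (1338/2712)·sin 31.6° = 0.2585.
θ₂ = arcsin 0.2585 = 14.98° from the normal.

15.0°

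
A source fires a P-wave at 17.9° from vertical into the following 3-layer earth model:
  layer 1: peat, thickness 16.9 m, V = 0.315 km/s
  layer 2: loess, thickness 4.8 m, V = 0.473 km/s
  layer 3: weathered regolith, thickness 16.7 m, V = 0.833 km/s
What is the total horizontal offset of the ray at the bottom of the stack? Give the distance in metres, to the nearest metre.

31 m

Apply Snell's law at each interface; in layer i the horizontal offset is hᵢ·tan θᵢ.
Layer 1: θ = 17.90°; offset = 16.9·tan 17.90° = 5.459 m.
Layer 2: sin θ = 0.473·sin 17.9°/0.315 = 0.4615, θ = 27.49°; offset = 4.8·tan 27.49° = 2.497 m.
Layer 3: sin θ = 0.833·sin 17.9°/0.315 = 0.8128, θ = 54.37°; offset = 16.7·tan 54.37° = 23.300 m.
Summing the layer offsets gives 31.256 m.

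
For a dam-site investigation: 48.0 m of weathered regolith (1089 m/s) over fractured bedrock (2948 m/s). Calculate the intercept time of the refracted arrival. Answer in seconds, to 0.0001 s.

0.0819 s

θ_c = arcsin(V₁/V₂) = arcsin(1089/2948) = 21.68°; cos θ_c = 0.9293.
tᵢ = 2h·cos θ_c / V₁ = 2·48.0·0.9293 / 1089 = 0.08192 s.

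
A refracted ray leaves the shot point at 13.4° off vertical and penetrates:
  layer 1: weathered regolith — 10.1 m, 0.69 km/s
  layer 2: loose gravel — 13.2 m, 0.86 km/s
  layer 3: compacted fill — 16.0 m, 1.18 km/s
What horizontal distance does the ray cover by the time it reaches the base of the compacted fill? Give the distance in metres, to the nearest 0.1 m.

p = sin θ₁/V₁ = sin 13.4°/0.69 = 3.3587e-01 s/km is conserved through the stack.
Layer 1: θ = 13.40°; offset = 10.1·tan 13.40° = 2.406 m.
Layer 2: sin θ = p·0.86 = 0.2888 → θ = 16.79°; offset = 13.2·tan 16.79° = 3.983 m.
Layer 3: sin θ = p·1.18 = 0.3963 → θ = 23.35°; offset = 16.0·tan 23.35° = 6.907 m.
Summing the layer offsets gives 13.295 m.

13.3 m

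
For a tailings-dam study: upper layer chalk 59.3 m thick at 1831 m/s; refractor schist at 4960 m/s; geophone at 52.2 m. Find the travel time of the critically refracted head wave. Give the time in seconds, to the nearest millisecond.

t = x/V₂ + 2h·√(V₂²−V₁²)/(V₁V₂).
√(V₂²−V₁²) = √(4960²−1831²) = 4609.7 m/s; delay term = 2·59.3·4609.7/(1831·4960) = 0.06020 s.
t = 52.2/4960 + 0.06020 = 0.07072 s.

0.071 s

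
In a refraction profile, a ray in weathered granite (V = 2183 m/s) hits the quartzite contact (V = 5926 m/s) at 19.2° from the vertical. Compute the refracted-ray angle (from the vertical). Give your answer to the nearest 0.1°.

63.2°

sin θ₁/V₁ = sin θ₂/V₂ ⇒ sin θ₂ = 5926·sin 19.2°/2183 = 5926·0.3289/2183 = 0.8927.
θ₂ = sin⁻¹(0.8927) = 63.22° (from vertical).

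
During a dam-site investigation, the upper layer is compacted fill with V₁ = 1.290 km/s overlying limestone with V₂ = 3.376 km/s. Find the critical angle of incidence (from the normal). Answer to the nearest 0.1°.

22.5°

At critical incidence the refracted ray runs along the interface (θ₂ = 90°), so sin θ_c = V₁/V₂.
θ_c = arcsin(1.290/3.376) = arcsin 0.3821 = 22.46°.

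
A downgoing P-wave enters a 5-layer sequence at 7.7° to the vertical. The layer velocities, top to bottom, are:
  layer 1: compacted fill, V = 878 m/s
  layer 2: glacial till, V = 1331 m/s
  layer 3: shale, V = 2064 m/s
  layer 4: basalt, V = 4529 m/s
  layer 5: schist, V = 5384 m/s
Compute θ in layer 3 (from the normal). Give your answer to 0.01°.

18.36°

Ray parameter p = sin 7.7° / 878 = 1.5260e-04 s/m.
sin θ_3 = p·V_3 = 1.5260e-04 × 2064 = 0.3150.
θ_3 = arcsin 0.3150 = 18.36°.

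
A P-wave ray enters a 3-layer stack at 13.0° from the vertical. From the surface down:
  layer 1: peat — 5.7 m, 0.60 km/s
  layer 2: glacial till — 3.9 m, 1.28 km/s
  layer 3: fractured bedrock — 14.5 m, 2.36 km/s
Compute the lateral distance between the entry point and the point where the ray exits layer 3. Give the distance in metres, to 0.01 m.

30.98 m

Ray parameter p = sin 13.0° / 0.60 km/s = 3.7492e-01 s/km.
Layer 1: θ = 13.00°; offset = 5.7·tan 13.00° = 1.3159 m.
Layer 2: sin θ = p·1.28 = 0.4799 → θ = 28.68°; offset = 3.9·tan 28.68° = 2.1333 m.
Layer 3: sin θ = p·2.36 = 0.8848 → θ = 62.23°; offset = 14.5·tan 62.23° = 27.5341 m.
Total horizontal offset = 30.9834 m.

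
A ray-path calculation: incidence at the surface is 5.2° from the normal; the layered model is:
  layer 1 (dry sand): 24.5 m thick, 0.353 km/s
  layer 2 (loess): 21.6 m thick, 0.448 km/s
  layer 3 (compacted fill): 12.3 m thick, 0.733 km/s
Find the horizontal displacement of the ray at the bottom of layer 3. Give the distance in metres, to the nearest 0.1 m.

Apply Snell's law at each interface; in layer i the horizontal offset is hᵢ·tan θᵢ.
Layer 1: θ = 5.20°; offset = 24.5·tan 5.20° = 2.230 m.
Layer 2: sin θ = 0.448·sin 5.2°/0.353 = 0.1150, θ = 6.60°; offset = 21.6·tan 6.60° = 2.501 m.
Layer 3: sin θ = 0.733·sin 5.2°/0.353 = 0.1882, θ = 10.85°; offset = 12.3·tan 10.85° = 2.357 m.
Summing the layer offsets gives 7.088 m.

7.1 m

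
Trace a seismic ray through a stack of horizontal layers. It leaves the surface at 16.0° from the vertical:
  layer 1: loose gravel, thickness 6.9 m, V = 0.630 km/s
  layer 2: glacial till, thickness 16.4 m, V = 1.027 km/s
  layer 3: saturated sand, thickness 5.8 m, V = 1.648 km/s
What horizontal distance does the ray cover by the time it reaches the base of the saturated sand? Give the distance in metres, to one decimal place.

16.3 m

Ray parameter p = sin 16.0° / 0.630 km/s = 4.3752e-01 s/km.
Layer 1: θ = 16.00°; offset = 6.9·tan 16.00° = 1.979 m.
Layer 2: sin θ = p·1.027 = 0.4493 → θ = 26.70°; offset = 16.4·tan 26.70° = 8.249 m.
Layer 3: sin θ = p·1.648 = 0.7210 → θ = 46.14°; offset = 5.8·tan 46.14° = 6.035 m.
Σ offsets = 16.263 m.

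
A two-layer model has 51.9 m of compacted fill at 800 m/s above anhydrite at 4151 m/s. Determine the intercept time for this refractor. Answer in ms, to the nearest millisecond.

127 ms

tᵢ = 2h·√(V₂²−V₁²)/(V₁V₂).
√(V₂²−V₁²) = √(4151²−800²) = 4073.2 m/s.
tᵢ = 2·51.9·4073.2/(800·4151) = 0.12732 s.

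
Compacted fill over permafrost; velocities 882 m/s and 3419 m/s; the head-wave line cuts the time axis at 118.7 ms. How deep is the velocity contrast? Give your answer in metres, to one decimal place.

54.2 m

h = tᵢ·V₁·V₂ / (2·√(V₂²−V₁²)).
√(V₂²−V₁²) = √(3419² − 882²) = 3303.3 m/s.
h = 0.1187 s × 882 × 3419 / (2 × 3303.3) = 54.18 m.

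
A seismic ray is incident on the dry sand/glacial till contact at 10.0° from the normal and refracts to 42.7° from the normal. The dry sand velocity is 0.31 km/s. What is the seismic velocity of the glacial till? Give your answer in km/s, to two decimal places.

Snell's law: sin 10.0°/V₁ = sin 42.7°/V₂.
V₂ = V₁·sin 42.7°/sin 10.0° = 0.31 × 3.9054 = 1.21 km/s.

1.21 km/s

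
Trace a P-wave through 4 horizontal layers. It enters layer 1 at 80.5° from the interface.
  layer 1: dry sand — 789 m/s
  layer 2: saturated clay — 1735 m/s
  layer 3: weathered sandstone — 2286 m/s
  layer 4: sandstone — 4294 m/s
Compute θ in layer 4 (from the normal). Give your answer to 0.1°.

63.9°

From the normal: θ₁ = 90° − 80.5° = 9.5°.
Ray parameter p = sin 9.5° / 789 = 2.0919e-04 s/m.
sin θ_4 = p·V_4 = 2.0919e-04 × 4294 = 0.8982.
θ_4 = arcsin 0.8982 = 63.93°.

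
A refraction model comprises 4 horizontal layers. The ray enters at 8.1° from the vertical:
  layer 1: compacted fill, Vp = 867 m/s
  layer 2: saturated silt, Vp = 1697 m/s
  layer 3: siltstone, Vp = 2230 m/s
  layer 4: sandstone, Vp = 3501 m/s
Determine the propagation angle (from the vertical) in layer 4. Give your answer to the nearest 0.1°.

34.7°

Snell's law across each interface conserves sin θ / V, so sin θ_4 = V_4·sin θ₁/V₁.
sin θ_4 = 3501 × sin 8.1° / 867 = 0.5690.
θ_4 = arcsin 0.5690 = 34.68°.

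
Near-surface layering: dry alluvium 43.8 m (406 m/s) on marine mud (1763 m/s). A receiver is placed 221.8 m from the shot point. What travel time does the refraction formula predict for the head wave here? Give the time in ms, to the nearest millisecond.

336 ms

t = x/V₂ + 2h·√(V₂²−V₁²)/(V₁V₂).
√(V₂²−V₁²) = √(1763²−406²) = 1715.6 m/s; delay term = 2·43.8·1715.6/(406·1763) = 0.20996 s.
t = 221.8/1763 + 0.20996 = 0.33577 s.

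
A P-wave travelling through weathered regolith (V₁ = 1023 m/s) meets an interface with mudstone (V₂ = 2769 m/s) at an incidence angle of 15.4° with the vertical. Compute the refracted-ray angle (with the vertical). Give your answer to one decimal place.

46.0°

sin θ₁/V₁ = sin θ₂/V₂ ⇒ sin θ₂ = 2769·sin 15.4°/1023 = 2769·0.2656/1023 = 0.7188.
θ₂ = sin⁻¹(0.7188) = 45.95° (from vertical).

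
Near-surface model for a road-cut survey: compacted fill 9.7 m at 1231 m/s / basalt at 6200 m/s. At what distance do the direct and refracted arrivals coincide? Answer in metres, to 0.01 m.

θ_c = arcsin(1231/6200) = 11.45°, so cos θ_c = 0.9801 and tᵢ = 2h cos θ_c/V₁ = 0.0154 s.
At crossover x/V₁ = x/V₂ + tᵢ ⇒ x = tᵢ/(1/V₁ − 1/V₂) = 0.01545/(8.1235e-04 − 1.6129e-04) = 23.72 m.

23.72 m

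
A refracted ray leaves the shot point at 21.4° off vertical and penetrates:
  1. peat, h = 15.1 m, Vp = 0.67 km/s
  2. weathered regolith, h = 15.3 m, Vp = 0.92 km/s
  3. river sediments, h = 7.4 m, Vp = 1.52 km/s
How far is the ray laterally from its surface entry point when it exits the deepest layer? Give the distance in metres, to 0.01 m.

25.69 m

p = sin θ₁/V₁ = sin 21.4°/0.67 = 5.4459e-01 s/km is conserved through the stack.
Layer 1: θ = 21.40°; offset = 15.1·tan 21.40° = 5.9176 m.
Layer 2: sin θ = p·0.92 = 0.5010 → θ = 30.07°; offset = 15.3·tan 30.07° = 8.8576 m.
Layer 3: sin θ = p·1.52 = 0.8278 → θ = 55.87°; offset = 7.4·tan 55.87° = 10.9180 m.
Σ offsets = 25.6933 m.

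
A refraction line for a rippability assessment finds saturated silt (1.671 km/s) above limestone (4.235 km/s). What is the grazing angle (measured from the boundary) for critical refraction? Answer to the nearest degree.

67°

Critical incidence: sin θ_c = V₁/V₂ = 1.671/4.235 = 0.3946.
θ_c = arcsin 0.3946 = 23.24°.
Measured from the interface: 90° − 23.24° = 66.76°.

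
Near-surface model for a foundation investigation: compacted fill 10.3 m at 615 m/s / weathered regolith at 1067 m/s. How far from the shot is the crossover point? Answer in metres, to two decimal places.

x_cross = 2h·√((V₂+V₁)/(V₂−V₁)).
(V₂+V₁)/(V₂−V₁) = (1067+615)/(1067−615) = 3.7212; √ = 1.9291.
x_cross = 2·10.3·1.9291 = 39.74 m.

39.74 m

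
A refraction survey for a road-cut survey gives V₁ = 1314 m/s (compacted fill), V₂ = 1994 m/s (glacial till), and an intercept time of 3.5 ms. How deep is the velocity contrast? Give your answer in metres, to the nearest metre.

3 m

θ_c = arcsin(1314/1994) = 41.22°; cos θ_c = 0.7522.
tᵢ = 2h cos θ_c/V₁ ⇒ h = tᵢ·V₁/(2 cos θ_c) = 0.0035·1314/(2·0.7522) = 3.06 m.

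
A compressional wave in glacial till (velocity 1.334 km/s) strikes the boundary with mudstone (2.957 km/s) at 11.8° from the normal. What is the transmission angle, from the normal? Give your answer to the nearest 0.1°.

Snell's law: sin θ₂ = (V₂/V₁)·sin θ₁ = (2.957/1.334)·sin 11.8° = 0.4533.
θ₂ = arcsin 0.4533 = 26.96° from the normal.

27.0°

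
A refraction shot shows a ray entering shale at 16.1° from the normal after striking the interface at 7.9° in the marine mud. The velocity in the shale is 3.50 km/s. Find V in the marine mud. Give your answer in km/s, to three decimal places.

Snell's law: sin 7.9°/V₁ = sin 16.1°/V₂.
V₁ = V₂·sin 7.9°/sin 16.1° = 3.50 × 0.4956 = 1.735 km/s.

1.735 km/s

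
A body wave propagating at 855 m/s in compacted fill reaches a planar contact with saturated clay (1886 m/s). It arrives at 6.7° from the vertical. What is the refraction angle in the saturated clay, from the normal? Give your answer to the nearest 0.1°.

14.9°

sin θ₁/V₁ = sin θ₂/V₂ ⇒ sin θ₂ = 1886·sin 6.7°/855 = 1886·0.1167/855 = 0.2574.
θ₂ = sin⁻¹(0.2574) = 14.91° (from vertical).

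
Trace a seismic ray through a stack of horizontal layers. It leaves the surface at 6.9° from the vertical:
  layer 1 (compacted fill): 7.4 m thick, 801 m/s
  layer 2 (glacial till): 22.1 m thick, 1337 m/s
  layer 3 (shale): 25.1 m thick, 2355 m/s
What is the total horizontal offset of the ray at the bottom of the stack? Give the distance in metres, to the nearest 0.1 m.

14.9 m

p = sin θ₁/V₁ = sin 6.9°/801 = 1.4998e-04 s/m is conserved through the stack.
Layer 1: θ = 6.90°; offset = 7.4·tan 6.90° = 0.895 m.
Layer 2: sin θ = p·1337 = 0.2005 → θ = 11.57°; offset = 22.1·tan 11.57° = 4.524 m.
Layer 3: sin θ = p·2355 = 0.3532 → θ = 20.68°; offset = 25.1·tan 20.68° = 9.476 m.
Σ offsets = 14.895 m.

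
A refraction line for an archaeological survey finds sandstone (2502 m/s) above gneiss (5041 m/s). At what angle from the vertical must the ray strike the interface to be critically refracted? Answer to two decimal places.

At critical incidence the refracted ray runs along the interface (θ₂ = 90°), so sin θ_c = V₁/V₂.
θ_c = arcsin(2502/5041) = arcsin 0.4963 = 29.76°.

29.76°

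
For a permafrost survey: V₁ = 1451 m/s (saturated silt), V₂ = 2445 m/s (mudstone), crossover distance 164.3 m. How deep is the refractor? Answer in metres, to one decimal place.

x_cross = 2h·√((V₂+V₁)/(V₂−V₁)) → h = x_cross / (2·√((V₂+V₁)/(V₂−V₁))).
√((V₂+V₁)/(V₂−V₁)) = √((2445+1451)/(2445−1451)) = 1.9798.
h = 164.3 / (2·1.9798) = 41.49 m.

41.5 m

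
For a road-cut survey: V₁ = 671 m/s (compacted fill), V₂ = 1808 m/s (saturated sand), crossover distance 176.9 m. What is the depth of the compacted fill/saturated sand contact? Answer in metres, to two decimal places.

x_cross = 2h·√((V₂+V₁)/(V₂−V₁)) → h = x_cross / (2·√((V₂+V₁)/(V₂−V₁))).
√((V₂+V₁)/(V₂−V₁)) = √((1808+671)/(1808−671)) = 1.4766.
h = 176.9 / (2·1.4766) = 59.90 m.

59.90 m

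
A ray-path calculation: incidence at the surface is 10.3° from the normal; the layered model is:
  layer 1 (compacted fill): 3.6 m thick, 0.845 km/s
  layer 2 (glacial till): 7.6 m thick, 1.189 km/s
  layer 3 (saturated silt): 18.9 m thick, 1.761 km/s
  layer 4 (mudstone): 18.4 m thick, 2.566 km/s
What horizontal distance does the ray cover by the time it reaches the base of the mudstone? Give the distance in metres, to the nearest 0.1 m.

Apply Snell's law at each interface; in layer i the horizontal offset is hᵢ·tan θᵢ.
Layer 1: θ = 10.30°; offset = 3.6·tan 10.30° = 0.654 m.
Layer 2: sin θ = 1.189·sin 10.3°/0.845 = 0.2516, θ = 14.57°; offset = 7.6·tan 14.57° = 1.976 m.
Layer 3: sin θ = 1.761·sin 10.3°/0.845 = 0.3726, θ = 21.88°; offset = 18.9·tan 21.88° = 7.589 m.
Layer 4: sin θ = 2.566·sin 10.3°/0.845 = 0.5430, θ = 32.89°; offset = 18.4·tan 32.89° = 11.897 m.
Σ offsets = 22.116 m.

22.1 m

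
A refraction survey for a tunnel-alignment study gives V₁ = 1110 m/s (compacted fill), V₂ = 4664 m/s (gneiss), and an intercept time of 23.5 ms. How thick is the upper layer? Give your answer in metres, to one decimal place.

θ_c = arcsin(1110/4664) = 13.77°; cos θ_c = 0.9713.
tᵢ = 2h cos θ_c/V₁ ⇒ h = tᵢ·V₁/(2 cos θ_c) = 0.0235·1110/(2·0.9713) = 13.43 m.

13.4 m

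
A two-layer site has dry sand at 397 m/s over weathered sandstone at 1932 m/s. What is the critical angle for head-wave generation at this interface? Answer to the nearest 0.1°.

Critical incidence: sin θ_c = V₁/V₂ = 397/1932 = 0.2055.
θ_c = arcsin 0.2055 = 11.86°.

11.9°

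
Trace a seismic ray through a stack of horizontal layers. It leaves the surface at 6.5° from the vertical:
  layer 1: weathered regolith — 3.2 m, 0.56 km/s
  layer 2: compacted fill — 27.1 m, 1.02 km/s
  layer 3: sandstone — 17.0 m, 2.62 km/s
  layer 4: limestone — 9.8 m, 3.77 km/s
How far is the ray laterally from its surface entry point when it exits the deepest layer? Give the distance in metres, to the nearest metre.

28 m

p = sin θ₁/V₁ = sin 6.5°/0.56 = 2.0215e-01 s/km is conserved through the stack.
Layer 1: θ = 6.50°; offset = 3.2·tan 6.50° = 0.365 m.
Layer 2: sin θ = p·1.02 = 0.2062 → θ = 11.90°; offset = 27.1·tan 11.90° = 5.711 m.
Layer 3: sin θ = p·2.62 = 0.5296 → θ = 31.98°; offset = 17.0·tan 31.98° = 10.615 m.
Layer 4: sin θ = p·3.77 = 0.7621 → θ = 49.65°; offset = 9.8·tan 49.65° = 11.535 m.
Σ offsets = 28.225 m.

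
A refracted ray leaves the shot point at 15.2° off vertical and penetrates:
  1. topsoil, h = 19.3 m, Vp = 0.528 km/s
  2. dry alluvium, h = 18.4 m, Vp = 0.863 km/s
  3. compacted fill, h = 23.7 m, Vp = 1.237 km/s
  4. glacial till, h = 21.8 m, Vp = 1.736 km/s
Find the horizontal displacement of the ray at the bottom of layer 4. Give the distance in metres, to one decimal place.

p = sin θ₁/V₁ = sin 15.2°/0.528 = 4.9657e-01 s/km is conserved through the stack.
Layer 1: θ = 15.20°; offset = 19.3·tan 15.20° = 5.244 m.
Layer 2: sin θ = p·0.863 = 0.4285 → θ = 25.37°; offset = 18.4·tan 25.37° = 8.727 m.
Layer 3: sin θ = p·1.237 = 0.6143 → θ = 37.90°; offset = 23.7·tan 37.90° = 18.449 m.
Layer 4: sin θ = p·1.736 = 0.8620 → θ = 59.55°; offset = 21.8·tan 59.55° = 37.079 m.
Σ offsets = 69.498 m.

69.5 m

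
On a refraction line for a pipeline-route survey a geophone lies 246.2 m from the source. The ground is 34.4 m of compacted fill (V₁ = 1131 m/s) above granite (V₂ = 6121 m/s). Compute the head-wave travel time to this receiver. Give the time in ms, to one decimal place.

100.0 ms

t = x/V₂ + 2h·√(V₂²−V₁²)/(V₁V₂).
√(V₂²−V₁²) = √(6121²−1131²) = 6015.6 m/s; delay term = 2·34.4·6015.6/(1131·6121) = 0.05978 s.
t = 246.2/6121 + 0.05978 = 0.10001 s.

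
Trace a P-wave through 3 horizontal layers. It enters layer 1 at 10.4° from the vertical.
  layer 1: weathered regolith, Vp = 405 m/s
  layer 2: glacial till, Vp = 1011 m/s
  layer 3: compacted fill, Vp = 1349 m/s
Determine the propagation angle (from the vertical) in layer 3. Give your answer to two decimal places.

Snell's law across each interface conserves sin θ / V, so sin θ_3 = V_3·sin θ₁/V₁.
sin θ_3 = 1349 × sin 10.4° / 405 = 0.6013.
θ_3 = arcsin 0.6013 = 36.96°.

36.96°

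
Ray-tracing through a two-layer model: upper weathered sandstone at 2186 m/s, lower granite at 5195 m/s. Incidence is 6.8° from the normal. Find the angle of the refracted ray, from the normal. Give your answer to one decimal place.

sin θ₁/V₁ = sin θ₂/V₂ ⇒ sin θ₂ = 5195·sin 6.8°/2186 = 5195·0.1184/2186 = 0.2814.
θ₂ = arcsin 0.2814 = 16.34° from the normal.

16.3°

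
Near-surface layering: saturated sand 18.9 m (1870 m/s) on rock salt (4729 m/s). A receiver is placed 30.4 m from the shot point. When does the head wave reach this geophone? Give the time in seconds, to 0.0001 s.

θ_c = arcsin(V₁/V₂) = arcsin(1870/4729) = 23.29°, cos θ_c = 0.9185.
Intercept time tᵢ = 2h cos θ_c / V₁ = 2·18.9·0.9185/1870 = 0.01857 s.
t = x/V₂ + tᵢ = 30.4/4729 + 0.01857 = 0.02499 s.

0.0250 s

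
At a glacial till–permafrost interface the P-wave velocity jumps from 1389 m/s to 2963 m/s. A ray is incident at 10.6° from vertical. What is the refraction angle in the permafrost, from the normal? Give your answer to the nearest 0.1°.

Snell's law: sin θ₂ = (V₂/V₁)·sin θ₁ = (2963/1389)·sin 10.6° = 0.3924.
θ₂ = arcsin 0.3924 = 23.10° from the normal.

23.1°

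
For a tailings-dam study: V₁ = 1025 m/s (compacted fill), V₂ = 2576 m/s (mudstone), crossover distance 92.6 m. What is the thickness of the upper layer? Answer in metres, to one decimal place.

30.4 m

x_cross = 2h·√((V₂+V₁)/(V₂−V₁)) → h = x_cross / (2·√((V₂+V₁)/(V₂−V₁))).
√((V₂+V₁)/(V₂−V₁)) = √((2576+1025)/(2576−1025)) = 1.5237.
h = 92.6 / (2·1.5237) = 30.39 m.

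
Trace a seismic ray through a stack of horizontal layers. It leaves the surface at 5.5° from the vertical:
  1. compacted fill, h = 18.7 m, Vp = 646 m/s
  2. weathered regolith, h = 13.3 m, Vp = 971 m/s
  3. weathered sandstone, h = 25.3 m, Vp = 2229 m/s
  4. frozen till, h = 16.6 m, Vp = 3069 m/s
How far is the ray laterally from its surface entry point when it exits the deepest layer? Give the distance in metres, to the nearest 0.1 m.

21.1 m

Ray parameter p = sin 5.5° / 646 m/s = 1.4837e-04 s/m.
Layer 1: θ = 5.50°; offset = 18.7·tan 5.50° = 1.801 m.
Layer 2: sin θ = p·971 = 0.1441 → θ = 8.28°; offset = 13.3·tan 8.28° = 1.936 m.
Layer 3: sin θ = p·2229 = 0.3307 → θ = 19.31°; offset = 25.3·tan 19.31° = 8.866 m.
Layer 4: sin θ = p·3069 = 0.4553 → θ = 27.09°; offset = 16.6·tan 27.09° = 8.490 m.
Summing the layer offsets gives 21.093 m.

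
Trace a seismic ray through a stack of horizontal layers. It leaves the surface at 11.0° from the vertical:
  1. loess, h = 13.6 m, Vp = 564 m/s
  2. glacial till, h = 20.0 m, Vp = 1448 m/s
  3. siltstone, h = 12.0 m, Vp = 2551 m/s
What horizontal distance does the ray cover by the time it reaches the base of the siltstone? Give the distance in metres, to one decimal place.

Ray parameter p = sin 11.0° / 564 m/s = 3.3831e-04 s/m.
Layer 1: θ = 11.00°; offset = 13.6·tan 11.00° = 2.644 m.
Layer 2: sin θ = p·1448 = 0.4899 → θ = 29.33°; offset = 20.0·tan 29.33° = 11.238 m.
Layer 3: sin θ = p·2551 = 0.8630 → θ = 59.66°; offset = 12.0·tan 59.66° = 20.502 m.
Total horizontal offset = 34.384 m.

34.4 m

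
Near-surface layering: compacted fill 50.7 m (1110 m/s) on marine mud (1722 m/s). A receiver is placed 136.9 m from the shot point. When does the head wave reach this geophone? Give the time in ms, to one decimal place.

149.3 ms

t = x/V₂ + 2h·√(V₂²−V₁²)/(V₁V₂).
√(V₂²−V₁²) = √(1722²−1110²) = 1316.5 m/s; delay term = 2·50.7·1316.5/(1110·1722) = 0.06984 s.
t = 136.9/1722 + 0.06984 = 0.14934 s.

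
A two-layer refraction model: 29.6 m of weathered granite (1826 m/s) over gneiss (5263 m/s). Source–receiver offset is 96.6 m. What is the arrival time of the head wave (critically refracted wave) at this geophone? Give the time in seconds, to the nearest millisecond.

0.049 s

t = x/V₂ + 2h·√(V₂²−V₁²)/(V₁V₂).
√(V₂²−V₁²) = √(5263²−1826²) = 4936.1 m/s; delay term = 2·29.6·4936.1/(1826·5263) = 0.03041 s.
t = 96.6/5263 + 0.03041 = 0.04876 s.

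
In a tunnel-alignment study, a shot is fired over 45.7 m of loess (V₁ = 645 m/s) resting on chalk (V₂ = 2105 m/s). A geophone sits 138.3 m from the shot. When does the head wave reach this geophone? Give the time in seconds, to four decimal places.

θ_c = arcsin(V₁/V₂) = arcsin(645/2105) = 17.84°, cos θ_c = 0.9519.
Intercept time tᵢ = 2h cos θ_c / V₁ = 2·45.7·0.9519/645 = 0.13489 s.
t = x/V₂ + tᵢ = 138.3/2105 + 0.13489 = 0.20059 s.

0.2006 s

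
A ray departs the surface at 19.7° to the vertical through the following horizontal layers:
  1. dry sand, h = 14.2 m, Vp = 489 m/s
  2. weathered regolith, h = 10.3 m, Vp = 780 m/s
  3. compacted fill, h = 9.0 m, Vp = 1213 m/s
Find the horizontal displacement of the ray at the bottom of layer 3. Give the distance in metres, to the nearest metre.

p = sin θ₁/V₁ = sin 19.7°/489 = 6.8936e-04 s/m is conserved through the stack.
Layer 1: θ = 19.70°; offset = 14.2·tan 19.70° = 5.084 m.
Layer 2: sin θ = p·780 = 0.5377 → θ = 32.53°; offset = 10.3·tan 32.53° = 6.569 m.
Layer 3: sin θ = p·1213 = 0.8362 → θ = 56.74°; offset = 9.0·tan 56.74° = 13.722 m.
Total horizontal offset = 25.375 m.

25 m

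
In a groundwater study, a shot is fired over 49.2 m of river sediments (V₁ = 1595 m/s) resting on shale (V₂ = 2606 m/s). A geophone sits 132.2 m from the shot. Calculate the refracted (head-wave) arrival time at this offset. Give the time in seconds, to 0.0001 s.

0.0995 s

t = x/V₂ + 2h·√(V₂²−V₁²)/(V₁V₂).
√(V₂²−V₁²) = √(2606²−1595²) = 2060.9 m/s; delay term = 2·49.2·2060.9/(1595·2606) = 0.04879 s.
t = 132.2/2606 + 0.04879 = 0.09952 s.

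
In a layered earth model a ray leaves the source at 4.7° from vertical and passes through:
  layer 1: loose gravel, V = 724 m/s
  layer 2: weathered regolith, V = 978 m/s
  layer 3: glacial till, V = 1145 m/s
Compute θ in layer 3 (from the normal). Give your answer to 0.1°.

Snell's law across each interface conserves sin θ / V, so sin θ_3 = V_3·sin θ₁/V₁.
sin θ_3 = 1145 × sin 4.7° / 724 = 0.1296.
θ_3 = arcsin 0.1296 = 7.45°.

7.4°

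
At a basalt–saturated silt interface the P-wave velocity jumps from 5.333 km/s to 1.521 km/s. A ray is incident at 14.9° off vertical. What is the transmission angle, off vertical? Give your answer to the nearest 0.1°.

sin θ₁/V₁ = sin θ₂/V₂ ⇒ sin θ₂ = 1.521·sin 14.9°/5.333 = 1.521·0.2571/5.333 = 0.0733.
θ₂ = sin⁻¹(0.0733) = 4.21° (from vertical).

4.2°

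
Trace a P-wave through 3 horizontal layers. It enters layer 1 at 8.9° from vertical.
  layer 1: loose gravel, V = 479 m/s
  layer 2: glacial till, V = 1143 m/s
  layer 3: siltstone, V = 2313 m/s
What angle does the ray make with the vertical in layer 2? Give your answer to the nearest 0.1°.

Snell's law across each interface conserves sin θ / V, so sin θ_2 = V_2·sin θ₁/V₁.
sin θ_2 = 1143 × sin 8.9° / 479 = 0.3692.
θ_2 = arcsin 0.3692 = 21.66°.

21.7°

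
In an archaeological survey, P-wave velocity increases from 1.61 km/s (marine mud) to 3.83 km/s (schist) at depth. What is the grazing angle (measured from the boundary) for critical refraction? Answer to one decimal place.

At critical incidence the refracted ray runs along the interface (θ₂ = 90°), so sin θ_c = V₁/V₂.
θ_c = arcsin(1.61/3.83) = arcsin 0.4204 = 24.86°.
Measured from the interface: 90° − 24.86° = 65.14°.

65.1°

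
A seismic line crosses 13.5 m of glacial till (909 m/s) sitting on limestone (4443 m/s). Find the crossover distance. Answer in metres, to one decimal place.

x_cross = 2h·√((V₂+V₁)/(V₂−V₁)).
(V₂+V₁)/(V₂−V₁) = (4443+909)/(4443−909) = 1.5144; √ = 1.2306.
x_cross = 2·13.5·1.2306 = 33.23 m.

33.2 m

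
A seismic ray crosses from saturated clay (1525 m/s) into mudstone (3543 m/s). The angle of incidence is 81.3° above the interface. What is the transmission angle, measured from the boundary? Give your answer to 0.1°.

69.4°

Angle from the normal: 90° − 81.3° = 8.7°.
Snell's law: sin θ₂ = (V₂/V₁)·sin θ₁ = (3543/1525)·sin 8.7° = 0.3514.
θ₂ = arcsin 0.3514 = 20.57° from the normal.
From the interface: 90° − 20.57° = 69.43°.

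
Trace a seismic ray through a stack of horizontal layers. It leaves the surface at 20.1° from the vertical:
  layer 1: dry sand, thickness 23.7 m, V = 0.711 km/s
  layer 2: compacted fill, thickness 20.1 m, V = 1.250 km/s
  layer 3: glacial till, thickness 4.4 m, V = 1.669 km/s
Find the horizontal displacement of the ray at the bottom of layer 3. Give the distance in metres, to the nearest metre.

Apply Snell's law at each interface; in layer i the horizontal offset is hᵢ·tan θᵢ.
Layer 1: θ = 20.10°; offset = 23.7·tan 20.10° = 8.673 m.
Layer 2: sin θ = 1.250·sin 20.1°/0.711 = 0.6042, θ = 37.17°; offset = 20.1·tan 37.17° = 15.240 m.
Layer 3: sin θ = 1.669·sin 20.1°/0.711 = 0.8067, θ = 53.78°; offset = 4.4·tan 53.78° = 6.006 m.
Σ offsets = 29.920 m.

30 m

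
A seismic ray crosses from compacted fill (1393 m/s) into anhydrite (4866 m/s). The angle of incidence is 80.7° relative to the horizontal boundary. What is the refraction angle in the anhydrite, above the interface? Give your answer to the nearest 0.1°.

55.6°

Angle from the normal: 90° − 80.7° = 9.3°.
Snell's law: sin θ₂ = (V₂/V₁)·sin θ₁ = (4866/1393)·sin 9.3° = 0.5645.
θ₂ = sin⁻¹(0.5645) = 34.37° (from vertical).
From the interface: 90° − 34.37° = 55.63°.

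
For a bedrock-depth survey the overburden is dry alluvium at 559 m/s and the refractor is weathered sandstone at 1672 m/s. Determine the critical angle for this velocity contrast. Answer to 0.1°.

19.5°

At critical incidence the refracted ray runs along the interface (θ₂ = 90°), so sin θ_c = V₁/V₂.
θ_c = arcsin(559/1672) = arcsin 0.3343 = 19.53°.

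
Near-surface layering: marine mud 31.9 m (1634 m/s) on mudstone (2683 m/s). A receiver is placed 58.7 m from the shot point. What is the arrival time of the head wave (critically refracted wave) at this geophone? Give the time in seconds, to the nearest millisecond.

θ_c = arcsin(V₁/V₂) = arcsin(1634/2683) = 37.52°, cos θ_c = 0.7932.
Intercept time tᵢ = 2h cos θ_c / V₁ = 2·31.9·0.7932/1634 = 0.03097 s.
t = x/V₂ + tᵢ = 58.7/2683 + 0.03097 = 0.05285 s.

0.053 s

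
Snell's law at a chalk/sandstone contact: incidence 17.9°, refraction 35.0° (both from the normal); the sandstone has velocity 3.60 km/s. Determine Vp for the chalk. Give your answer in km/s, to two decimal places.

sin 17.9° = 0.3074; sin 35.0° = 0.5736.
V₁ = V₂·(sin θ₁/sin θ₂) = 3.60·(0.3074/0.5736) = 1.93 km/s.

1.93 km/s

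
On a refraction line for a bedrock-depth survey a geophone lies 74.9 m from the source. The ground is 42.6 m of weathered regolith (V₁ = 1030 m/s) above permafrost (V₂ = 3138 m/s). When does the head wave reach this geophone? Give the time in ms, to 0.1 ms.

102.0 ms

θ_c = arcsin(V₁/V₂) = arcsin(1030/3138) = 19.16°, cos θ_c = 0.9446.
Intercept time tᵢ = 2h cos θ_c / V₁ = 2·42.6·0.9446/1030 = 0.07814 s.
t = x/V₂ + tᵢ = 74.9/3138 + 0.07814 = 0.10200 s.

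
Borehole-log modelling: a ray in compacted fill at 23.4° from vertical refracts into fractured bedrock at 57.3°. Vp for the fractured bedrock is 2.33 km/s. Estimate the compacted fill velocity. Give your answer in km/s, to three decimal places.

sin 23.4° = 0.3971; sin 57.3° = 0.8415.
V₁ = V₂·(sin θ₁/sin θ₂) = 2.33·(0.3971/0.8415) = 1.100 km/s.

1.100 km/s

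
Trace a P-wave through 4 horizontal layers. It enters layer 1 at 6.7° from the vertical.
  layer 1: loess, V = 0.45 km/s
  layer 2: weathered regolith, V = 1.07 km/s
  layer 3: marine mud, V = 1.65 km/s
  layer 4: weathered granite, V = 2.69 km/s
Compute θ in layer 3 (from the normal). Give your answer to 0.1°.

25.3°

Ray parameter p = sin 6.7° / 0.45 = 2.5927e-01 s/km.
sin θ_3 = p·V_3 = 2.5927e-01 × 1.65 = 0.4278.
θ_3 = 25.33° from the vertical.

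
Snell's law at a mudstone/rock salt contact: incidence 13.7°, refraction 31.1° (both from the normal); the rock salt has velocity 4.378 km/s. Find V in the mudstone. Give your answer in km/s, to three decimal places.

Snell's law: sin 13.7°/V₁ = sin 31.1°/V₂.
V₁ = V₂·sin 13.7°/sin 31.1° = 4.378 × 0.4585 = 2.007 km/s.

2.007 km/s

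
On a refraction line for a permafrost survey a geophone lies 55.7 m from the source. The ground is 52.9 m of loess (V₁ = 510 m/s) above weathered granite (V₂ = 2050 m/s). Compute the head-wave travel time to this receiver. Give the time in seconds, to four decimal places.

t = x/V₂ + 2h·√(V₂²−V₁²)/(V₁V₂).
√(V₂²−V₁²) = √(2050²−510²) = 1985.5 m/s; delay term = 2·52.9·1985.5/(510·2050) = 0.20093 s.
t = 55.7/2050 + 0.20093 = 0.22810 s.

0.2281 s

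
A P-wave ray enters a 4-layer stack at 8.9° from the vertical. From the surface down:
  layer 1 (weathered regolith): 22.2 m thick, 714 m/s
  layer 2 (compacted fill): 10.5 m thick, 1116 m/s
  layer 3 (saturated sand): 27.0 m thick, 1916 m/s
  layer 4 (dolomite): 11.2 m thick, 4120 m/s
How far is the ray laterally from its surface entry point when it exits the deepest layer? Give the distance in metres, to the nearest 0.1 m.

40.6 m

p = sin θ₁/V₁ = sin 8.9°/714 = 2.1668e-04 s/m is conserved through the stack.
Layer 1: θ = 8.90°; offset = 22.2·tan 8.90° = 3.476 m.
Layer 2: sin θ = p·1116 = 0.2418 → θ = 13.99°; offset = 10.5·tan 13.99° = 2.617 m.
Layer 3: sin θ = p·1916 = 0.4152 → θ = 24.53°; offset = 27.0·tan 24.53° = 12.321 m.
Layer 4: sin θ = p·4120 = 0.8927 → θ = 63.22°; offset = 11.2·tan 63.22° = 22.189 m.
Σ offsets = 40.604 m.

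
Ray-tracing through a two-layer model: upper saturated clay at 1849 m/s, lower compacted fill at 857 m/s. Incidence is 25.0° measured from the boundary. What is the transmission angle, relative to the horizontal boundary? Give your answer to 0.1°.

Angle from the normal: 90° − 25.0° = 65.0°.
Snell's law: sin θ₂ = (V₂/V₁)·sin θ₁ = (857/1849)·sin 65.0° = 0.4201.
θ₂ = arcsin 0.4201 = 24.84° from the normal.
From the interface: 90° − 24.84° = 65.16°.

65.2°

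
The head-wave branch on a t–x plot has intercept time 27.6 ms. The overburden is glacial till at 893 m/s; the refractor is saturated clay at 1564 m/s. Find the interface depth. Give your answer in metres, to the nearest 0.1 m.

15.0 m

θ_c = arcsin(893/1564) = 34.82°; cos θ_c = 0.8210.
tᵢ = 2h cos θ_c/V₁ ⇒ h = tᵢ·V₁/(2 cos θ_c) = 0.0276·893/(2·0.8210) = 15.01 m.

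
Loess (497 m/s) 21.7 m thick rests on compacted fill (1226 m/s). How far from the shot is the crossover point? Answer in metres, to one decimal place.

66.7 m

θ_c = arcsin(497/1226) = 23.92°, so cos θ_c = 0.9141 and tᵢ = 2h cos θ_c/V₁ = 0.0798 s.
At crossover x/V₁ = x/V₂ + tᵢ ⇒ x = tᵢ/(1/V₁ − 1/V₂) = 0.07983/(2.0121e-03 − 8.1566e-04) = 66.72 m.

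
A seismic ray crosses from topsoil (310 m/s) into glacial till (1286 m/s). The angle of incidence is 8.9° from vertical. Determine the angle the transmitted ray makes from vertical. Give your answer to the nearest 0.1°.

Snell's law: sin θ₂ = (V₂/V₁)·sin θ₁ = (1286/310)·sin 8.9° = 0.6418.
θ₂ = sin⁻¹(0.6418) = 39.93° (from vertical).

39.9°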